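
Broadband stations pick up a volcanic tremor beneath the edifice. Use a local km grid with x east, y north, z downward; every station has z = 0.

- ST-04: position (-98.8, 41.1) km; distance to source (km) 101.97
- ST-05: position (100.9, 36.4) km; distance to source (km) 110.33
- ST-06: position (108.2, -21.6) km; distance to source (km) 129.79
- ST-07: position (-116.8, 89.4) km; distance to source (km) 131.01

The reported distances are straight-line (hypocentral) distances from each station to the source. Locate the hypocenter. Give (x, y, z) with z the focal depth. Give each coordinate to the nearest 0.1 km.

x ≈ -3.5 km, y ≈ 34.1 km, depth ≈ 35.6 km

Each station gives a sphere (x−x_i)² + (y−y_i)² + z² = d_i² (stations at z=0).
Subtracting the ST-04 sphere from ST-05 and ST-06: z² cancels, leaving linear equations in x and y:
399.4 x − 9.4 y = -1719.71
414.0 x − 125.4 y = -5724.41
Solving: x ≈ -3.504, y ≈ 34.082 km (keep extra digits for the depth step; rounded: -3.5, 34.1).
Then from the ST-04 sphere: z² = 101.97² − (x + 98.8)² − (y − 41.1)² with x = -3.504, y = 34.082, so z ≈ 35.599 ≈ 35.6 km.
Check against ST-07 (with the unrounded solution): distance 131.01 ≈ 131.01 km. ✓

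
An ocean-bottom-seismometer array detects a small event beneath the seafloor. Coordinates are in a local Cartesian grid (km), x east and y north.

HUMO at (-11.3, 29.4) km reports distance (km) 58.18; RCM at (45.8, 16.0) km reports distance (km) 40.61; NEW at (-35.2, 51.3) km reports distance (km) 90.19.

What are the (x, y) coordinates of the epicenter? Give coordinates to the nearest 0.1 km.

x ≈ 23.0 km, y ≈ -17.6 km

Circle about each station: (x + 11.3)² + (y − 29.4)² = 58.18²; (x − 45.8)² + (y − 16.0)² = 40.61²; (x + 35.2)² + (y − 51.3)² = 90.19².
Subtracting the HUMO equation from the RCM and NEW equations removes the quadratic terms:
114.2 x − 26.8 y = 3097.33
-47.8 x + 43.8 y = -1870.64
Solving the 2×2 system: x ≈ 23.0, y ≈ -17.6 km.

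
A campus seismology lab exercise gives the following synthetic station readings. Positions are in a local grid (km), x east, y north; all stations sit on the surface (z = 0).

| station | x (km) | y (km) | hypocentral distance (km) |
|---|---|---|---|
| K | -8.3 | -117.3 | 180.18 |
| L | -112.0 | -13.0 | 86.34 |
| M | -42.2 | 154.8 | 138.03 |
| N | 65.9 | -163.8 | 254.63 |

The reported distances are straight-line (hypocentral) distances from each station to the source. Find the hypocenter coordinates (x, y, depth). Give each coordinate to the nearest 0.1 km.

x ≈ -78.2 km, y ≈ 36.8 km, depth ≈ 61.9 km

Each station gives a sphere (x−x_i)² + (y−y_i)² + z² = d_i² (stations at z=0).
Subtracting the K sphere from L and M: z² cancels, leaving linear equations in x and y:
-207.4 x + 208.6 y = 23895.06
-67.8 x + 544.2 y = 25328.25
Solving: x ≈ -78.200, y ≈ 36.800 km (keep extra digits for the depth step; rounded: -78.2, 36.8).
Then from the K sphere: z² = 180.18² − (x + 8.3)² − (y + 117.3)² with x = -78.200, y = 36.800, so z ≈ 61.903 ≈ 61.9 km.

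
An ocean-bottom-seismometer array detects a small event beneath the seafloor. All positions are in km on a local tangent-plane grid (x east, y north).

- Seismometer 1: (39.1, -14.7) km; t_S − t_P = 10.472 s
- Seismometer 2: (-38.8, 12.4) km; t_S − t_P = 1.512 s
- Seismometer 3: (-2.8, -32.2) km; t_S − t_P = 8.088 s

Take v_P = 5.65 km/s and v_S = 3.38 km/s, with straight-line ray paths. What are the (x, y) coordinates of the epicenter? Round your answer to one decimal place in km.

Distance from S−P lag: d = Δt · v_P v_S / (v_P − v_S) = Δt · (5.65·3.38)/(5.65−3.38) ≈ 8.4128·Δt.
So d_Seismometer 1 = 88.10, d_Seismometer 2 = 12.72, d_Seismometer 3 = 68.04 km.
Circle about each station: (x − 39.1)² + (y + 14.7)² = 88.10²; (x + 38.8)² + (y − 12.4)² = 12.72²; (x + 2.8)² + (y + 32.2)² = 68.04².
Subtracting the Seismometer 1 equation from the Seismometer 2 and Seismometer 3 equations removes the quadratic terms:
-155.8 x + 54.2 y = 7514.11
-83.8 x − 35.0 y = 2431.95
Solving the 2×2 system: x ≈ -39.5, y ≈ 25.1 km.
Check against Seismometer 1 (with the unrounded x, y): √((x − 39.1)²+(y + 14.7)²) = 88.10 ≈ 88.10 km. ✓

(-39.5, 25.1)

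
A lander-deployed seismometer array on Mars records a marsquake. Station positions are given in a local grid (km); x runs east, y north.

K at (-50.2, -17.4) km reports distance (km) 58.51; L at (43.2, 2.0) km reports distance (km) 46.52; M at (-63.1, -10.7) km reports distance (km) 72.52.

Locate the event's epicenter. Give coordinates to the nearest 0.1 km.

(7.4, -27.7)

Circle about each station: (x + 50.2)² + (y + 17.4)² = 58.51²; (x − 43.2)² + (y − 2.0)² = 46.52²; (x + 63.1)² + (y + 10.7)² = 72.52².
Subtracting the K equation from the L and M equations removes the quadratic terms:
186.8 x + 38.8 y = 306.75
-25.8 x + 13.4 y = -562.43
Solving the 2×2 system: x ≈ 7.4, y ≈ -27.7 km.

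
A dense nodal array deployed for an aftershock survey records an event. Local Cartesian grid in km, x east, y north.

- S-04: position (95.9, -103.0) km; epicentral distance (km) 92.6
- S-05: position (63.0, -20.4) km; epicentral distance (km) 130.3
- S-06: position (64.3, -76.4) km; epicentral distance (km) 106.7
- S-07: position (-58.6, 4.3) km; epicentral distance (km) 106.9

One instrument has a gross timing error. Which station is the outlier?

S-04

Solve using three stations at a time. Using S-05, S-06, S-07 (subtract circle equations pairwise → linear system) gives (x, y) ≈ (-39.4, -100.7).
Distances from that point to each station vs reported:
  S-04: calculated 135.4 vs reported 92.6 → residual 42.8 km
  S-05: calculated 130.2 vs reported 130.3 → residual 0.1 km
  S-06: calculated 106.6 vs reported 106.7 → residual 0.1 km
  S-07: calculated 106.8 vs reported 106.9 → residual 0.1 km
S-05, S-06, S-07 are mutually consistent (residuals ≈ 0); S-04 is off by 42.8 km.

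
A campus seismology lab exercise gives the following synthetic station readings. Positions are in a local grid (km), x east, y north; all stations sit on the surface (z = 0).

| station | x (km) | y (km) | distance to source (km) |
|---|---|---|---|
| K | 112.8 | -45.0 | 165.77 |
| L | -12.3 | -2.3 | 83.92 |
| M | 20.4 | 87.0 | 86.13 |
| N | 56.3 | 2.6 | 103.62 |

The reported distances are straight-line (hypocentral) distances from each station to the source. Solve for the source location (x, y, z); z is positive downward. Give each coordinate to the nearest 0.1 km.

Each station gives a sphere (x−x_i)² + (y−y_i)² + z² = d_i² (stations at z=0).
Subtracting the K sphere from L and M: z² cancels, leaving linear equations in x and y:
-250.2 x + 85.4 y = 5844.87
-184.8 x + 264.0 y = 13297.64
Solving: x ≈ -8.105, y ≈ 44.697 km (keep extra digits for the depth step; rounded: -8.1, 44.7).
Then from the K sphere: z² = 165.77² − (x − 112.8)² − (y + 45.0)² with x = -8.105, y = 44.697, so z ≈ 69.398 ≈ 69.4 km.
Check against N (with the unrounded solution): distance 103.62 ≈ 103.62 km. ✓

x ≈ -8.1 km, y ≈ 44.7 km, depth ≈ 69.4 km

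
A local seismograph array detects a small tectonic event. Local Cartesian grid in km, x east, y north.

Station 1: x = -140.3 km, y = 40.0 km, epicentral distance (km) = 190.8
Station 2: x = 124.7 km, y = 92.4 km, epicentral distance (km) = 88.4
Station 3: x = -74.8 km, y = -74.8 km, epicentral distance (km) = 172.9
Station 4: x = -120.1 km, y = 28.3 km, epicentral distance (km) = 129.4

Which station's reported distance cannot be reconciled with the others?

Solve using three stations at a time. Using Station 1, Station 2, Station 3 (subtract circle equations pairwise → linear system) gives (x, y) ≈ (50.5, 44.4).
Distances from that point to each station vs reported:
  Station 1: calculated 190.8 vs reported 190.8 → residual 0.0 km
  Station 2: calculated 88.4 vs reported 88.4 → residual 0.0 km
  Station 3: calculated 172.9 vs reported 172.9 → residual 0.0 km
  Station 4: calculated 171.3 vs reported 129.4 → residual 41.9 km
Station 1, Station 2, Station 3 are mutually consistent (residuals ≈ 0); Station 4 is off by 41.9 km.

Station 4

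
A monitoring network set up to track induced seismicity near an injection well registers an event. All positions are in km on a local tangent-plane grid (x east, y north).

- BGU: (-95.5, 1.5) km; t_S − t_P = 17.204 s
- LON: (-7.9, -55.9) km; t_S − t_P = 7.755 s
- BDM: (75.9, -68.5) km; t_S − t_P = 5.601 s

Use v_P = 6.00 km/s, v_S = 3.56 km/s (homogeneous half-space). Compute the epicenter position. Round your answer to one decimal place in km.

Distance from S−P lag: d = Δt · v_P v_S / (v_P − v_S) = Δt · (6.00·3.56)/(6.00−3.56) ≈ 8.7541·Δt.
So d_BGU = 150.61, d_LON = 67.89, d_BDM = 49.03 km.
Circle about each station: (x + 95.5)² + (y − 1.5)² = 150.61²; (x + 7.9)² + (y + 55.9)² = 67.89²; (x − 75.9)² + (y + 68.5)² = 49.03².
Subtracting the BGU equation from the LON and BDM equations removes the quadratic terms:
175.2 x − 114.8 y = 12139.04
342.8 x − 140.0 y = 21609.99
Solving the 2×2 system: x ≈ 52.7, y ≈ -25.3 km.

(52.7, -25.3)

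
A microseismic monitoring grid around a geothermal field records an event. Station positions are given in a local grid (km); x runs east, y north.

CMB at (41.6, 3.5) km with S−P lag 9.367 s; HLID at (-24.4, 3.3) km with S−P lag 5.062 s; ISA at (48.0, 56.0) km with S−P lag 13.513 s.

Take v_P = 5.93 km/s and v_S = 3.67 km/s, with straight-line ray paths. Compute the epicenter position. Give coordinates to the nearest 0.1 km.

x ≈ -34.9 km, y ≈ -44.3 km

Distance from S−P lag: d = Δt · v_P v_S / (v_P − v_S) = Δt · (5.93·3.67)/(5.93−3.67) ≈ 9.6297·Δt.
So d_CMB = 90.20, d_HLID = 48.75, d_ISA = 130.13 km.
Circle about each station: (x − 41.6)² + (y − 3.5)² = 90.20²; (x + 24.4)² + (y − 3.3)² = 48.75²; (x − 48.0)² + (y − 56.0)² = 130.13².
Subtracting the CMB equation from the HLID and ISA equations removes the quadratic terms:
-132.0 x − 0.4 y = 4622.92
12.8 x + 105.0 y = -5100.59
Solving the 2×2 system: x ≈ -34.9, y ≈ -44.3 km.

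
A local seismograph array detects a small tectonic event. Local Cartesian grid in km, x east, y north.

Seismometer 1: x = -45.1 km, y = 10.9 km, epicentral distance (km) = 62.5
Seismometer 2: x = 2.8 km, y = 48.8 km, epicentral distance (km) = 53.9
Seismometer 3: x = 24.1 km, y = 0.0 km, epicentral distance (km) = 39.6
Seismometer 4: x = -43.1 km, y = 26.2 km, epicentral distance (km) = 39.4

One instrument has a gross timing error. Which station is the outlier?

Seismometer 1

Solve using three stations at a time. Using Seismometer 2, Seismometer 3, Seismometer 4 (subtract circle equations pairwise → linear system) gives (x, y) ≈ (-15.5, -1.9).
Distances from that point to each station vs reported:
  Seismometer 1: calculated 32.3 vs reported 62.5 → residual 30.2 km
  Seismometer 2: calculated 53.9 vs reported 53.9 → residual 0.0 km
  Seismometer 3: calculated 39.6 vs reported 39.6 → residual 0.0 km
  Seismometer 4: calculated 39.4 vs reported 39.4 → residual 0.0 km
Seismometer 2, Seismometer 3, Seismometer 4 are mutually consistent (residuals ≈ 0); Seismometer 1 is off by 30.2 km.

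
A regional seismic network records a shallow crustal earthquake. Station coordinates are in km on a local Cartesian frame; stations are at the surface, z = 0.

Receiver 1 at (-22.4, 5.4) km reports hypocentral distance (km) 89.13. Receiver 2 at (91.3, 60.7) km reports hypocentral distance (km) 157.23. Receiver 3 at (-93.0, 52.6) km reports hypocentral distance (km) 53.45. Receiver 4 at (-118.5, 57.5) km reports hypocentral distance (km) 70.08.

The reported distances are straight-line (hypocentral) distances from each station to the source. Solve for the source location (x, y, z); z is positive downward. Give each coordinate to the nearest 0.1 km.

Each station gives a sphere (x−x_i)² + (y−y_i)² + z² = d_i² (stations at z=0).
Subtracting the Receiver 1 sphere from Receiver 2 and Receiver 3: z² cancels, leaving linear equations in x and y:
227.4 x + 110.6 y = -5287.86
-141.2 x + 94.4 y = 15972.09
Solving: x ≈ -61.097, y ≈ 77.809 km (keep extra digits for the depth step; rounded: -61.1, 77.8).
Then from the Receiver 1 sphere: z² = 89.13² − (x + 22.4)² − (y − 5.4)² with x = -61.097, y = 77.809, so z ≈ 34.693 ≈ 34.7 km.

x ≈ -61.1 km, y ≈ 77.8 km, depth ≈ 34.7 km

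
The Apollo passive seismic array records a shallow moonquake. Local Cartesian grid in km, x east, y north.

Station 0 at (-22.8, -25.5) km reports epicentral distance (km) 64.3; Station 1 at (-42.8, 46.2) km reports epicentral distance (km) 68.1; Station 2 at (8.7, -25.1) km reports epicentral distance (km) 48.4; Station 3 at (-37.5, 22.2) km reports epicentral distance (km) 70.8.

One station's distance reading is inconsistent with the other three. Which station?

Station 3

Solve using three stations at a time. Using Station 0, Station 1, Station 2 (subtract circle equations pairwise → linear system) gives (x, y) ≈ (20.8, 21.8).
Distances from that point to each station vs reported:
  Station 0: calculated 64.3 vs reported 64.3 → residual 0.0 km
  Station 1: calculated 68.1 vs reported 68.1 → residual 0.0 km
  Station 2: calculated 48.4 vs reported 48.4 → residual 0.0 km
  Station 3: calculated 58.3 vs reported 70.8 → residual 12.5 km
Station 0, Station 1, Station 2 are mutually consistent (residuals ≈ 0); Station 3 is off by 12.5 km.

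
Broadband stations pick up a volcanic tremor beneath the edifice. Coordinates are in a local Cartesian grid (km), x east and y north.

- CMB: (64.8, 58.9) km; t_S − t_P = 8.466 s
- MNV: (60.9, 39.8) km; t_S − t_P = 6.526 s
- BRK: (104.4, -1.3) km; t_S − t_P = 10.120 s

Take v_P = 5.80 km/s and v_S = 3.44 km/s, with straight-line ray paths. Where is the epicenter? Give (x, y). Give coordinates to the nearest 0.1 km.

(19.0, 3.9)

Distance from S−P lag: d = Δt · v_P v_S / (v_P − v_S) = Δt · (5.80·3.44)/(5.80−3.44) ≈ 8.4542·Δt.
So d_CMB = 71.57, d_MNV = 55.17, d_BRK = 85.56 km.
Circle about each station: (x − 64.8)² + (y − 58.9)² = 71.57²; (x − 60.9)² + (y − 39.8)² = 55.17²; (x − 104.4)² + (y + 1.3)² = 85.56².
Subtracting the CMB equation from the MNV and BRK equations removes the quadratic terms:
-7.8 x − 38.2 y = -296.86
79.2 x − 120.4 y = 1034.55
Solving the 2×2 system: x ≈ 19.0, y ≈ 3.9 km.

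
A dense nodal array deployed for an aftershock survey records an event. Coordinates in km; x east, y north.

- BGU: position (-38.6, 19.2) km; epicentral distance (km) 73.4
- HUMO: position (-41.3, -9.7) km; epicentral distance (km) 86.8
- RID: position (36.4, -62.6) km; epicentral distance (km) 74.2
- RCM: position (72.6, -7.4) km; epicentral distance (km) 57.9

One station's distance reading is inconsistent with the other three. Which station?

Solve using three stations at a time. Using BGU, HUMO, RCM (subtract circle equations pairwise → linear system) gives (x, y) ≈ (33.1, 35.1).
Distances from that point to each station vs reported:
  BGU: calculated 73.5 vs reported 73.4 → residual 0.1 km
  HUMO: calculated 86.9 vs reported 86.8 → residual 0.1 km
  RID: calculated 97.7 vs reported 74.2 → residual 23.5 km
  RCM: calculated 58.0 vs reported 57.9 → residual 0.1 km
BGU, HUMO, RCM are mutually consistent (residuals ≈ 0); RID is off by 23.5 km.

RID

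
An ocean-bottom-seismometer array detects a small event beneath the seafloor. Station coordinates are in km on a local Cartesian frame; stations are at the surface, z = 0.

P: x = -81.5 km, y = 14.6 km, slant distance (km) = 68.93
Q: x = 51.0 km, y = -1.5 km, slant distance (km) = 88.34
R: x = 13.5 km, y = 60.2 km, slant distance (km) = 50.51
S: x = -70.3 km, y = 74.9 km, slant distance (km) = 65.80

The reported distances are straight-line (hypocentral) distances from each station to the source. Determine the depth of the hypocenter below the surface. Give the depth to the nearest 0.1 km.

Each station gives a sphere (x−x_i)² + (y−y_i)² + z² = d_i² (stations at z=0).
Subtracting the P sphere from Q and R: z² cancels, leaving linear equations in x and y:
265.0 x − 32.2 y = -7304.77
190.0 x + 91.2 y = -849.04
Solving: x ≈ -22.899, y ≈ 38.398 km (keep extra digits for the depth step; rounded: -22.9, 38.4).
Then from the P sphere: z² = 68.93² − (x + 81.5)² − (y − 14.6)² with x = -22.899, y = 38.398, so z ≈ 27.403 ≈ 27.4 km.

27.4 km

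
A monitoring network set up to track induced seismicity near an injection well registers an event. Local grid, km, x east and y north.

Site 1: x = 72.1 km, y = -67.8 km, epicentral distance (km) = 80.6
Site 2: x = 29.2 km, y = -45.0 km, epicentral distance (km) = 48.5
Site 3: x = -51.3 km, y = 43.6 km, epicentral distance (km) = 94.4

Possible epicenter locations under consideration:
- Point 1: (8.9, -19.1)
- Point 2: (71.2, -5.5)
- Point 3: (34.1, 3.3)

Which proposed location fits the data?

For each candidate, compare |candidate − station| to the reported distance:
Point 1: residuals Site 1 0.8, Site 2 15.6, Site 3 7.5 → max 15.6 km
Point 2: residuals Site 1 18.3, Site 2 9.2, Site 3 37.6 → max 37.6 km
Point 3: residuals Site 1 0.0, Site 2 0.0, Site 3 0.0 → max 0.0 km
Only Point 3 has all residuals ≈ 0.

Point 3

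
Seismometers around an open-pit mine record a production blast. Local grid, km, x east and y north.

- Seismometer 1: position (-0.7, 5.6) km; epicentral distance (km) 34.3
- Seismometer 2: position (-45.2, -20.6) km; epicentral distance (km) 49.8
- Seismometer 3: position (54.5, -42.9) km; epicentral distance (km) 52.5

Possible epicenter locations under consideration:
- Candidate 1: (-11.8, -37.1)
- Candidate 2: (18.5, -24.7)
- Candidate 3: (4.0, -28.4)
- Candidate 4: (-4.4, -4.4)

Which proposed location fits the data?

Candidate 3

For each candidate, compare |candidate − station| to the reported distance:
Candidate 1: residuals Seismometer 1 9.8, Seismometer 2 12.5, Seismometer 3 14.1 → max 14.1 km
Candidate 2: residuals Seismometer 1 1.6, Seismometer 2 14.0, Seismometer 3 12.2 → max 14.0 km
Candidate 3: residuals Seismometer 1 0.0, Seismometer 2 0.0, Seismometer 3 0.0 → max 0.0 km
Candidate 4: residuals Seismometer 1 23.6, Seismometer 2 5.9, Seismometer 3 17.9 → max 23.6 km
Only Candidate 3 has all residuals ≈ 0.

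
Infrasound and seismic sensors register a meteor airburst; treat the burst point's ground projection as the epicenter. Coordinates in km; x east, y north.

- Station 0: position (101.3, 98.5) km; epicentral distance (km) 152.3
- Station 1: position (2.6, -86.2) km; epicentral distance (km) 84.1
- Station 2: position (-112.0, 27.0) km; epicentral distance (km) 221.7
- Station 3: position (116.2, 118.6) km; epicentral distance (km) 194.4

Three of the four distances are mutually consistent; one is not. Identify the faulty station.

Solve using three stations at a time. Using Station 1, Station 2, Station 3 (subtract circle equations pairwise → linear system) gives (x, y) ≈ (85.7, -73.4).
Distances from that point to each station vs reported:
  Station 0: calculated 172.6 vs reported 152.3 → residual 20.3 km
  Station 1: calculated 84.0 vs reported 84.1 → residual 0.1 km
  Station 2: calculated 221.7 vs reported 221.7 → residual 0.0 km
  Station 3: calculated 194.4 vs reported 194.4 → residual 0.0 km
Station 1, Station 2, Station 3 are mutually consistent (residuals ≈ 0); Station 0 is off by 20.3 km.

Station 0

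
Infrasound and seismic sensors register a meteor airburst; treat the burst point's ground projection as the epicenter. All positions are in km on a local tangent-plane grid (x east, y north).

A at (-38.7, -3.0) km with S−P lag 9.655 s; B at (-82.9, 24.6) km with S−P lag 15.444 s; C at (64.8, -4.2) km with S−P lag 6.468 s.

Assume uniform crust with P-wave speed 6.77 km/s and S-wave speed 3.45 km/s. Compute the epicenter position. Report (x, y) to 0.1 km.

Distance from S−P lag: d = Δt · v_P v_S / (v_P − v_S) = Δt · (6.77·3.45)/(6.77−3.45) ≈ 7.0351·Δt.
So d_A = 67.92, d_B = 108.65, d_C = 45.50 km.
Circle about each station: (x + 38.7)² + (y + 3.0)² = 67.92²; (x + 82.9)² + (y − 24.6)² = 108.65²; (x − 64.8)² + (y + 4.2)² = 45.50².
Subtracting pairs of circle equations eliminates x²+y² and gives linear equations (the radical axes):
-88.4 x + 55.2 y = -1220.82
207.0 x − 2.4 y = 5252.87
Solving the 2×2 system: x ≈ 25.6, y ≈ 18.9 km.

25.6 km east, 18.9 km north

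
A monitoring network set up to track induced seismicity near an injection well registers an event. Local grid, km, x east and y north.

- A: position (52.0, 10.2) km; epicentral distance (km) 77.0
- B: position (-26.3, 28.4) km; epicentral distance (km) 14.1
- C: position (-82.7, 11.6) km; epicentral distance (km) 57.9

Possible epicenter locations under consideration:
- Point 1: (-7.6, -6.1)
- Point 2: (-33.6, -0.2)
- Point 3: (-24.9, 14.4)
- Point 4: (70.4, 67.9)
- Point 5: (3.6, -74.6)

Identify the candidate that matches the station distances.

For each candidate, compare |candidate − station| to the reported distance:
Point 1: residuals A 15.2, B 25.1, C 19.3 → max 25.1 km
Point 2: residuals A 9.2, B 15.4, C 7.4 → max 15.4 km
Point 3: residuals A 0.0, B 0.0, C 0.0 → max 0.0 km
Point 4: residuals A 16.4, B 90.4, C 105.2 → max 105.2 km
Point 5: residuals A 20.6, B 93.2, C 64.1 → max 93.2 km
Only Point 3 has all residuals ≈ 0.

Point 3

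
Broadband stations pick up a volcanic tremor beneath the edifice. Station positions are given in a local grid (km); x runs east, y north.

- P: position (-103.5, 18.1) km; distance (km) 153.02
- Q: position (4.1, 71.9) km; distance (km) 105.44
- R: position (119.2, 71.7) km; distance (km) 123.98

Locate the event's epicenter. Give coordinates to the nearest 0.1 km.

x ≈ 43.0 km, y ≈ -26.1 km

Circle about each station: (x + 103.5)² + (y − 18.1)² = 153.02²; (x − 4.1)² + (y − 71.9)² = 105.44²; (x − 119.2)² + (y − 71.7)² = 123.98².
Subtracting the P equation from the Q and R equations removes the quadratic terms:
215.2 x + 107.6 y = 6444.09
445.4 x + 107.2 y = 16353.75
Solving the 2×2 system: x ≈ 43.0, y ≈ -26.1 km.
Check against P (with the unrounded x, y): √((x + 103.5)²+(y − 18.1)²) = 153.03 ≈ 153.02 km. ✓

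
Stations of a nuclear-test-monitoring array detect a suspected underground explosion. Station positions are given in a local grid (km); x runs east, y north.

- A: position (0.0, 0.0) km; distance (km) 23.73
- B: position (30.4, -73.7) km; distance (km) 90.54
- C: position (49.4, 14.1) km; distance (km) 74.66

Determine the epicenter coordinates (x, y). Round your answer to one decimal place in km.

Circle about each station: x² + y² = 23.73²; (x − 30.4)² + (y + 73.7)² = 90.54²; (x − 49.4)² + (y − 14.1)² = 74.66².
Subtracting pairs of circle equations eliminates x²+y² and gives linear equations (the radical axes):
60.8 x − 147.4 y = -1278.53
98.8 x + 28.2 y = -2371.83
Solving the 2×2 system: x ≈ -23.7, y ≈ -1.1 km.

(-23.7, -1.1)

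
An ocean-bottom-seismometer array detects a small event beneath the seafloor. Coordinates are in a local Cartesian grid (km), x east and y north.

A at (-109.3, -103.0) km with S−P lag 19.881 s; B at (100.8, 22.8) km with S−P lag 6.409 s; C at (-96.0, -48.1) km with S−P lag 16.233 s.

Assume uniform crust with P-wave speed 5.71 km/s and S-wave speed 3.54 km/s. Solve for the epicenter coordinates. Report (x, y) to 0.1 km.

Distance from S−P lag: d = Δt · v_P v_S / (v_P − v_S) = Δt · (5.71·3.54)/(5.71−3.54) ≈ 9.3149·Δt.
So d_A = 185.19, d_B = 59.70, d_C = 151.21 km.
Circle about each station: (x + 109.3)² + (y + 103.0)² = 185.19²; (x − 100.8)² + (y − 22.8)² = 59.70²; (x + 96.0)² + (y + 48.1)² = 151.21².
Subtracting the A equation from the B and C equations removes the quadratic terms:
420.2 x + 251.6 y = 18856.24
26.6 x + 109.8 y = 404.99
Solving the 2×2 system: x ≈ 49.9, y ≈ -8.4 km.
Check against A (with the unrounded x, y): √((x + 109.3)²+(y + 103.0)²) = 185.19 ≈ 185.19 km. ✓

x ≈ 49.9 km, y ≈ -8.4 km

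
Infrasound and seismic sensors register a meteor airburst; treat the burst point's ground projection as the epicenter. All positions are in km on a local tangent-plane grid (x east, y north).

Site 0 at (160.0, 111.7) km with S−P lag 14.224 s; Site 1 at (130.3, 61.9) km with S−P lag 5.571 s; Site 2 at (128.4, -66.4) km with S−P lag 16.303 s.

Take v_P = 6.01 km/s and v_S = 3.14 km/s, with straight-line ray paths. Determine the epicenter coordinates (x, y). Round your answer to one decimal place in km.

(102.8, 37.7)

Distance from S−P lag: d = Δt · v_P v_S / (v_P − v_S) = Δt · (6.01·3.14)/(6.01−3.14) ≈ 6.5754·Δt.
So d_Site 0 = 93.53, d_Site 1 = 36.63, d_Site 2 = 107.20 km.
Circle about each station: (x − 160.0)² + (y − 111.7)² = 93.53²; (x − 130.3)² + (y − 61.9)² = 36.63²; (x − 128.4)² + (y + 66.4)² = 107.20².
Subtracting the Site 0 equation from the Site 1 and Site 2 equations removes the quadratic terms:
-59.4 x − 99.6 y = -9861.09
-63.2 x − 356.2 y = -19925.35
Solving the 2×2 system: x ≈ 102.8, y ≈ 37.7 km.
Check against Site 0 (with the unrounded x, y): √((x − 160.0)²+(y − 111.7)²) = 93.53 ≈ 93.53 km. ✓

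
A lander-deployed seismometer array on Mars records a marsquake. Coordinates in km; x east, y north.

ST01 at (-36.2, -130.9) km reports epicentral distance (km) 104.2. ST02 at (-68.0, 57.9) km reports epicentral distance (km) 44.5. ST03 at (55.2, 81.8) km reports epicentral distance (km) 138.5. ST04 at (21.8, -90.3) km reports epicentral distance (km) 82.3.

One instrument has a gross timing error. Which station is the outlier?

ST02

Solve using three stations at a time. Using ST01, ST03, ST04 (subtract circle equations pairwise → linear system) gives (x, y) ≈ (-30.6, -26.9).
Distances from that point to each station vs reported:
  ST01: calculated 104.2 vs reported 104.2 → residual 0.0 km
  ST02: calculated 92.7 vs reported 44.5 → residual 48.2 km
  ST03: calculated 138.5 vs reported 138.5 → residual 0.0 km
  ST04: calculated 82.2 vs reported 82.3 → residual 0.1 km
ST01, ST03, ST04 are mutually consistent (residuals ≈ 0); ST02 is off by 48.2 km.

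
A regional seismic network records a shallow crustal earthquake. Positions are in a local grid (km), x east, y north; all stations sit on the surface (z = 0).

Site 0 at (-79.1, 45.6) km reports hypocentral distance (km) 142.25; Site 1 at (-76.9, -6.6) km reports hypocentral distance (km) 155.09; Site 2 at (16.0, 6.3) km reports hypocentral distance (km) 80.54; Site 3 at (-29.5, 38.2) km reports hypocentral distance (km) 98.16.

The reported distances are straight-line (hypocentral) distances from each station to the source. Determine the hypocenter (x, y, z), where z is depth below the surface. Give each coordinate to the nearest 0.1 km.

x ≈ 55.5 km, y ≈ 61.7 km, depth ≈ 43.1 km

Each station gives a sphere (x−x_i)² + (y−y_i)² + z² = d_i² (stations at z=0).
Subtracting the Site 0 sphere from Site 1 and Site 2: z² cancels, leaving linear equations in x and y:
4.4 x − 104.4 y = -6196.85
190.2 x − 78.6 y = 5707.89
Solving: x ≈ 55.506, y ≈ 61.696 km (keep extra digits for the depth step; rounded: 55.5, 61.7).
Then from the Site 0 sphere: z² = 142.25² − (x + 79.1)² − (y − 45.6)² with x = 55.506, y = 61.696, so z ≈ 43.095 ≈ 43.1 km.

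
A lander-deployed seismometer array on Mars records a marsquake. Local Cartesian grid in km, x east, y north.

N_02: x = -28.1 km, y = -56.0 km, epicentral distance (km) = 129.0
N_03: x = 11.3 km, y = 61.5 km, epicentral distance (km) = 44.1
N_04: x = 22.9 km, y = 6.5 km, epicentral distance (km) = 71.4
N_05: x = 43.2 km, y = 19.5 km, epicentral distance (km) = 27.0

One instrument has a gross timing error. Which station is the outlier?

N_04

Solve using three stations at a time. Using N_02, N_03, N_05 (subtract circle equations pairwise → linear system) gives (x, y) ≈ (52.2, 45.0).
Distances from that point to each station vs reported:
  N_02: calculated 129.0 vs reported 129.0 → residual 0.0 km
  N_03: calculated 44.1 vs reported 44.1 → residual 0.0 km
  N_04: calculated 48.4 vs reported 71.4 → residual 23.0 km
  N_05: calculated 27.0 vs reported 27.0 → residual 0.0 km
N_02, N_03, N_05 are mutually consistent (residuals ≈ 0); N_04 is off by 23.0 km.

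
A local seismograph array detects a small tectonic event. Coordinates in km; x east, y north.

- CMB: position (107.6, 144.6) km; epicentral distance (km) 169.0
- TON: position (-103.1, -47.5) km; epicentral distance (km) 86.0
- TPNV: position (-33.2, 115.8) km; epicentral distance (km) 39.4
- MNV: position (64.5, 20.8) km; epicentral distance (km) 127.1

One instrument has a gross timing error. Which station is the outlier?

TON

Solve using three stations at a time. Using CMB, TPNV, MNV (subtract circle equations pairwise → linear system) gives (x, y) ≈ (-48.3, 79.4).
Distances from that point to each station vs reported:
  CMB: calculated 169.0 vs reported 169.0 → residual 0.0 km
  TON: calculated 138.2 vs reported 86.0 → residual 52.2 km
  TPNV: calculated 39.4 vs reported 39.4 → residual 0.0 km
  MNV: calculated 127.1 vs reported 127.1 → residual 0.0 km
CMB, TPNV, MNV are mutually consistent (residuals ≈ 0); TON is off by 52.2 km.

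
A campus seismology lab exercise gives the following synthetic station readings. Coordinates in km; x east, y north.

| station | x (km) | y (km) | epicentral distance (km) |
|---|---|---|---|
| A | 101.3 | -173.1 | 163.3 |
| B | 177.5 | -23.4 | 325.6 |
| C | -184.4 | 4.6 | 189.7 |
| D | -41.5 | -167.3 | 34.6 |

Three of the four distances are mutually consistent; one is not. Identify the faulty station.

B

Solve using three stations at a time. Using A, C, D (subtract circle equations pairwise → linear system) gives (x, y) ≈ (-57.9, -136.8).
Distances from that point to each station vs reported:
  A: calculated 163.3 vs reported 163.3 → residual 0.0 km
  B: calculated 261.3 vs reported 325.6 → residual 64.3 km
  C: calculated 189.7 vs reported 189.7 → residual 0.0 km
  D: calculated 34.6 vs reported 34.6 → residual 0.0 km
A, C, D are mutually consistent (residuals ≈ 0); B is off by 64.3 km.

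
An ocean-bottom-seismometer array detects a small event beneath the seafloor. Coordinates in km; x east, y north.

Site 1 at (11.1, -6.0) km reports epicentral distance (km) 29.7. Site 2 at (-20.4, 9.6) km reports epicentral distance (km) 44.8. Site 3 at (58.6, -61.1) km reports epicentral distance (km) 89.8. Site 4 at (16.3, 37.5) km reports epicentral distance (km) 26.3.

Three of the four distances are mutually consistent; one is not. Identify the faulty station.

Solve using three stations at a time. Using Site 1, Site 2, Site 3 (subtract circle equations pairwise → linear system) gives (x, y) ≈ (22.9, 21.3).
Distances from that point to each station vs reported:
  Site 1: calculated 29.7 vs reported 29.7 → residual 0.0 km
  Site 2: calculated 44.8 vs reported 44.8 → residual 0.0 km
  Site 3: calculated 89.8 vs reported 89.8 → residual 0.0 km
  Site 4: calculated 17.5 vs reported 26.3 → residual 8.8 km
Site 1, Site 2, Site 3 are mutually consistent (residuals ≈ 0); Site 4 is off by 8.8 km.

Site 4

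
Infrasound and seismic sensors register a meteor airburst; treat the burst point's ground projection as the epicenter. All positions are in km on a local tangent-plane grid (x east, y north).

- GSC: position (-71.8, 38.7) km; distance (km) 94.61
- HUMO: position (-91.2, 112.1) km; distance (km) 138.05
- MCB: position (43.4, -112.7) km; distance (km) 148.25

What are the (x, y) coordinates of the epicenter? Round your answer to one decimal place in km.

x ≈ 22.7 km, y ≈ 34.1 km

Circle about each station: (x + 71.8)² + (y − 38.7)² = 94.61²; (x + 91.2)² + (y − 112.1)² = 138.05²; (x − 43.4)² + (y + 112.7)² = 148.25².
Subtracting the GSC equation from the HUMO and MCB equations removes the quadratic terms:
-38.8 x + 146.8 y = 4124.17
230.4 x − 302.8 y = -5095.09
Solving the 2×2 system: x ≈ 22.7, y ≈ 34.1 km.
Check against GSC (with the unrounded x, y): √((x + 71.8)²+(y − 38.7)²) = 94.60 ≈ 94.61 km. ✓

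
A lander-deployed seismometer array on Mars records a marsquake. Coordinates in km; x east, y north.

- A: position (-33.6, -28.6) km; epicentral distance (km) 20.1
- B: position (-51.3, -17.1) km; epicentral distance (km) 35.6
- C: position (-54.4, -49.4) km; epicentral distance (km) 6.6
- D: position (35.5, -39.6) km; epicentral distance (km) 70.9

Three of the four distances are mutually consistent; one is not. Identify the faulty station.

Solve using three stations at a time. Using A, B, D (subtract circle equations pairwise → linear system) gives (x, y) ≈ (-34.8, -48.6).
Distances from that point to each station vs reported:
  A: calculated 20.1 vs reported 20.1 → residual 0.0 km
  B: calculated 35.6 vs reported 35.6 → residual 0.0 km
  C: calculated 19.6 vs reported 6.6 → residual 13.0 km
  D: calculated 70.9 vs reported 70.9 → residual 0.0 km
A, B, D are mutually consistent (residuals ≈ 0); C is off by 13.0 km.

C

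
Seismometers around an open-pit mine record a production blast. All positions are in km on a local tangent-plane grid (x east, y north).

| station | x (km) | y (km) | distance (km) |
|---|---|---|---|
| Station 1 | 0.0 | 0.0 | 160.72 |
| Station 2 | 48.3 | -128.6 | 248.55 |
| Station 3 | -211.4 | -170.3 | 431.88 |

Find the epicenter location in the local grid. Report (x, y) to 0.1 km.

Circle about each station: x² + y² = 160.72²; (x − 48.3)² + (y + 128.6)² = 248.55²; (x + 211.4)² + (y + 170.3)² = 431.88².
Subtracting the Station 1 equation from the Station 2 and Station 3 equations removes the quadratic terms:
96.6 x − 257.2 y = -17075.33
-422.8 x − 340.6 y = -86997.37
Solving the 2×2 system: x ≈ 116.9, y ≈ 110.3 km.

116.9 km east, 110.3 km north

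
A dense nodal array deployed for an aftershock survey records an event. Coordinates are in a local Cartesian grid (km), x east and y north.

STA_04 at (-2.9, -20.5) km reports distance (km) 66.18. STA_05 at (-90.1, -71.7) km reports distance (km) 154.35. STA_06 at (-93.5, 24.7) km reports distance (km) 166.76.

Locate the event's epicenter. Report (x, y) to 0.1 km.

Circle about each station: (x + 2.9)² + (y + 20.5)² = 66.18²; (x + 90.1)² + (y + 71.7)² = 154.35²; (x + 93.5)² + (y − 24.7)² = 166.76².
Subtracting the STA_04 equation from the STA_05 and STA_06 equations removes the quadratic terms:
-174.4 x − 102.4 y = -6613.89
-181.2 x + 90.4 y = -14505.43
Solving the 2×2 system: x ≈ 60.7, y ≈ -38.8 km.
Check against STA_04 (with the unrounded x, y): √((x + 2.9)²+(y + 20.5)²) = 66.18 ≈ 66.18 km. ✓

x ≈ 60.7 km, y ≈ -38.8 km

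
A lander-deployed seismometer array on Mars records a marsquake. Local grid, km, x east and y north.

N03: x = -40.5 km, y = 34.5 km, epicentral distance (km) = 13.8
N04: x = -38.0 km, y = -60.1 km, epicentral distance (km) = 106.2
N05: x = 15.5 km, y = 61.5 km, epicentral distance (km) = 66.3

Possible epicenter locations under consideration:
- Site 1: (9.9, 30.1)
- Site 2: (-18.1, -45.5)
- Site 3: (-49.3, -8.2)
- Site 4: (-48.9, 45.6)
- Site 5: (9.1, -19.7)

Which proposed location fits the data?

For each candidate, compare |candidate − station| to the reported distance:
Site 1: residuals N03 36.8, N04 4.1, N05 34.4 → max 36.8 km
Site 2: residuals N03 69.3, N04 81.5, N05 45.9 → max 81.5 km
Site 3: residuals N03 29.8, N04 53.1, N05 28.9 → max 53.1 km
Site 4: residuals N03 0.1, N04 0.1, N05 0.0 → max 0.1 km
Site 5: residuals N03 59.7, N04 44.1, N05 15.2 → max 59.7 km
Only Site 4 has all residuals ≈ 0.

Site 4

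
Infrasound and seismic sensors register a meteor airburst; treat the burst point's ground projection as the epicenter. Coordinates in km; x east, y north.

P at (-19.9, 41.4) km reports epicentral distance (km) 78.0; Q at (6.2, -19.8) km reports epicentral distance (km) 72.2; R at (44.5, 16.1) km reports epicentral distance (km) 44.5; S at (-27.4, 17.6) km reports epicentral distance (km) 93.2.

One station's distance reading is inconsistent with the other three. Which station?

Q

Solve using three stations at a time. Using P, R, S (subtract circle equations pairwise → linear system) gives (x, y) ≈ (56.1, 59.0).
Distances from that point to each station vs reported:
  P: calculated 78.0 vs reported 78.0 → residual 0.0 km
  Q: calculated 93.3 vs reported 72.2 → residual 21.1 km
  R: calculated 44.5 vs reported 44.5 → residual 0.0 km
  S: calculated 93.2 vs reported 93.2 → residual 0.0 km
P, R, S are mutually consistent (residuals ≈ 0); Q is off by 21.1 km.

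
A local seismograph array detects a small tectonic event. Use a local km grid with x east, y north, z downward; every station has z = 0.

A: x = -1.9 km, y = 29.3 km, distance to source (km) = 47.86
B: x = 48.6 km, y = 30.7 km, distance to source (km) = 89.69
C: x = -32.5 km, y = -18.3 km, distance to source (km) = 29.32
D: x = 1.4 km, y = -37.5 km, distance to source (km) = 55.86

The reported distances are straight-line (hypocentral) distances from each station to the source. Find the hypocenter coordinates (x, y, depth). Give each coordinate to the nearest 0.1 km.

x ≈ -32.8 km, y ≈ 0.5 km, depth ≈ 22.5 km

Each station gives a sphere (x−x_i)² + (y−y_i)² + z² = d_i² (stations at z=0).
Subtracting the A sphere from B and C: z² cancels, leaving linear equations in x and y:
101.0 x + 2.8 y = -3311.37
-61.2 x − 95.2 y = 1959.96
Solving: x ≈ -32.800, y ≈ 0.498 km (keep extra digits for the depth step; rounded: -32.8, 0.5).
Then from the A sphere: z² = 47.86² − (x + 1.9)² − (y − 29.3)² with x = -32.800, y = 0.498, so z ≈ 22.499 ≈ 22.5 km.
Check against D (with the unrounded solution): distance 55.85 ≈ 55.86 km. ✓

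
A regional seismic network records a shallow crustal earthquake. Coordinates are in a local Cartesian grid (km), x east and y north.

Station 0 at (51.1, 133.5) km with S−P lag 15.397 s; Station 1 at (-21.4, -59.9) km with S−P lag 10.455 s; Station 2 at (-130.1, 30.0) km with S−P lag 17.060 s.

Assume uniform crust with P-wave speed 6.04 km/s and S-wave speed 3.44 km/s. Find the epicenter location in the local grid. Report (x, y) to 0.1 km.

5.8 km east, 19.1 km north

Distance from S−P lag: d = Δt · v_P v_S / (v_P − v_S) = Δt · (6.04·3.44)/(6.04−3.44) ≈ 7.9914·Δt.
So d_Station 0 = 123.04, d_Station 1 = 83.55, d_Station 2 = 136.33 km.
Circle about each station: (x − 51.1)² + (y − 133.5)² = 123.04²; (x + 21.4)² + (y + 59.9)² = 83.55²; (x + 130.1)² + (y − 30.0)² = 136.33².
Subtracting the Station 0 equation from the Station 1 and Station 2 equations removes the quadratic terms:
-145.0 x − 386.8 y = -8229.25
-362.4 x − 207.0 y = -6054.48
Solving the 2×2 system: x ≈ 5.8, y ≈ 19.1 km.
Check against Station 0 (with the unrounded x, y): √((x − 51.1)²+(y − 133.5)²) = 123.04 ≈ 123.04 km. ✓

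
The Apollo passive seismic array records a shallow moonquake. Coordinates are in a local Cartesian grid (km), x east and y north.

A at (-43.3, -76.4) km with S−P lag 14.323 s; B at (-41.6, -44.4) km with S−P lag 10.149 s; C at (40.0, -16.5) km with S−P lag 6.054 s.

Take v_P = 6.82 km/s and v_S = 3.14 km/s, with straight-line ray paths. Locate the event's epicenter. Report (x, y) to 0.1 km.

(5.6, -8.9)

Distance from S−P lag: d = Δt · v_P v_S / (v_P − v_S) = Δt · (6.82·3.14)/(6.82−3.14) ≈ 5.8192·Δt.
So d_A = 83.35, d_B = 59.06, d_C = 35.23 km.
Circle about each station: (x + 43.3)² + (y + 76.4)² = 83.35²; (x + 41.6)² + (y + 44.4)² = 59.06²; (x − 40.0)² + (y + 16.5)² = 35.23².
Subtracting the A equation from the B and C equations removes the quadratic terms:
3.4 x + 64.0 y = -550.79
166.6 x + 119.8 y = -133.53
Solving the 2×2 system: x ≈ 5.6, y ≈ -8.9 km.
Check against A (with the unrounded x, y): √((x + 43.3)²+(y + 76.4)²) = 83.35 ≈ 83.35 km. ✓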